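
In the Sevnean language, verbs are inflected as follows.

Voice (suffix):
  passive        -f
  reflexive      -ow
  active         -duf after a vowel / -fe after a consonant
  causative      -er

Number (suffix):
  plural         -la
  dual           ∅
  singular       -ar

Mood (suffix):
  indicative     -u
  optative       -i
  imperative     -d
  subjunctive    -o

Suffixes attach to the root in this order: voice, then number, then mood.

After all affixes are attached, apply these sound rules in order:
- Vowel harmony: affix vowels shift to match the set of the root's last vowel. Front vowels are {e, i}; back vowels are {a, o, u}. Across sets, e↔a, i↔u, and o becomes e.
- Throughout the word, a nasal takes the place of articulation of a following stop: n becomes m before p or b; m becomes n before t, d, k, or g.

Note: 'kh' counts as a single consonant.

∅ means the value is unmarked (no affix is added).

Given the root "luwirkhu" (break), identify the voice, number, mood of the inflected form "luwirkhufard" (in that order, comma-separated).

Segment: luwirkhu-f-ar-d.
voice: -f → passive.
number: -ar → singular.
mood: -d → imperative.

passive, singular, imperative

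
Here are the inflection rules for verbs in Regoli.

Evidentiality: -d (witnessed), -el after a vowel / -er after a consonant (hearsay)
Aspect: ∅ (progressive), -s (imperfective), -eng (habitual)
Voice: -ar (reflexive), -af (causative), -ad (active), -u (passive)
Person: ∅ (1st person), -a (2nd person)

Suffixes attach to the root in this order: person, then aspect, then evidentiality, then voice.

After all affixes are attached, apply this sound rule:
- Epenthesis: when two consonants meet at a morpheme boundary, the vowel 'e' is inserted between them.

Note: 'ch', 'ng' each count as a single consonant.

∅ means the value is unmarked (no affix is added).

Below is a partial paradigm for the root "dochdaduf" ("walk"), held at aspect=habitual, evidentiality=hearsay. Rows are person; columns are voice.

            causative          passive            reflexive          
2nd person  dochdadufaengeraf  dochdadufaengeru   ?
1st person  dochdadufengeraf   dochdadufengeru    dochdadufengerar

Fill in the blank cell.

Attach person 2nd person -a → dochdadufa.
Attach aspect habitual -eng → dochdadufaeng.
Attach evidentiality hearsay -er (after consonant 'ng') → dochdadufaenger.
Attach voice reflexive -ar → dochdadufaengerar.
Epenthesis: no change.

dochdadufaengerar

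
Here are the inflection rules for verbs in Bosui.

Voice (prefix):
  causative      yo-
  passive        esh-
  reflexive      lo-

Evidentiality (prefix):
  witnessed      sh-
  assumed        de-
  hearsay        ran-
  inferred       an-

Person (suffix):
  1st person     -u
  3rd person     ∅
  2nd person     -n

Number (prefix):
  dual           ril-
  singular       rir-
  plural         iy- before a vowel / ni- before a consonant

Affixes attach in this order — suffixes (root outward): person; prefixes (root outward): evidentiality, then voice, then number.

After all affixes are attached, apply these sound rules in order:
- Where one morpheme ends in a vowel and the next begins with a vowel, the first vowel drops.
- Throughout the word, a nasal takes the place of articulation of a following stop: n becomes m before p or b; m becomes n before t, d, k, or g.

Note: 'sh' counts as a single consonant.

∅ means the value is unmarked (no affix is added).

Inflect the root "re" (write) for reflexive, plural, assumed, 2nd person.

Attach evidentiality assumed de- → dere.
Attach person 2nd person -n → deren.
Attach voice reflexive lo- → loderen.
Attach number plural ni- (before consonant 'l') → niloderen.
Vowel deletion: no change.
Nasal assimilation: no change.

niloderen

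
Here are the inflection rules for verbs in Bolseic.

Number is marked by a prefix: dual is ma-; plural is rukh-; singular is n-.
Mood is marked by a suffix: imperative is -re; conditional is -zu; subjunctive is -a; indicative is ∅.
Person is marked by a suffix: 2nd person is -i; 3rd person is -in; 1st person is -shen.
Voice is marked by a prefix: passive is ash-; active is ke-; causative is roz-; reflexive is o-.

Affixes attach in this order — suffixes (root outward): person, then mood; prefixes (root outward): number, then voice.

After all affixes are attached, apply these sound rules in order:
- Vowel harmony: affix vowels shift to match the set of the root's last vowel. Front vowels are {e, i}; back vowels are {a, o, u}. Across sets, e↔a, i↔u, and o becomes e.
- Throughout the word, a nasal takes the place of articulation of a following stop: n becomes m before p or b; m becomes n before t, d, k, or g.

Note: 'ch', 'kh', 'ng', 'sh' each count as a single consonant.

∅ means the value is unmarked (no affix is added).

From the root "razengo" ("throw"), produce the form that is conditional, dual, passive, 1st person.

ashmarazengoshanzu

Attach person 1st person -shen → razengoshen.
Attach number dual ma- → marazengoshen.
Attach voice passive ash- → ashmarazengoshen.
Attach mood conditional -zu → ashmarazengoshenzu.
Apply vowel harmony: ashmarazengoshenzu → ashmarazengoshanzu.
Nasal assimilation: no change.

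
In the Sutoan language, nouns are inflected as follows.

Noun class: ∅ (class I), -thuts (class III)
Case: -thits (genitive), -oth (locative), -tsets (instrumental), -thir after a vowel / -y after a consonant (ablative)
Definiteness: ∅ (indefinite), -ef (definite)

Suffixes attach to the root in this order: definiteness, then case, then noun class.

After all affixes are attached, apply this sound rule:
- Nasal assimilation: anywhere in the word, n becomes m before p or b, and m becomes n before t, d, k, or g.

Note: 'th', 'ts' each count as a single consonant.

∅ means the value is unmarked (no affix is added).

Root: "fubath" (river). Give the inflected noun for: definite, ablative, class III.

Attach definiteness definite -ef → fubathef.
Attach case ablative -y (after consonant 'f') → fubathefy.
Attach noun class class III -thuts → fubathefythuts.
Nasal assimilation: no change.

fubathefythuts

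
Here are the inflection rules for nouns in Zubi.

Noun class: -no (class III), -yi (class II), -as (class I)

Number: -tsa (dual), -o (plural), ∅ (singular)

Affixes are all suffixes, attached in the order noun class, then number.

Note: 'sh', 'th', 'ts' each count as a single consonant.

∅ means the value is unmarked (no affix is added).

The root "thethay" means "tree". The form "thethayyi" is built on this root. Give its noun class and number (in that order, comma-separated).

class II, singular

Segment: thethay-yi.
noun class: -yi → class II.
number: ∅ → singular.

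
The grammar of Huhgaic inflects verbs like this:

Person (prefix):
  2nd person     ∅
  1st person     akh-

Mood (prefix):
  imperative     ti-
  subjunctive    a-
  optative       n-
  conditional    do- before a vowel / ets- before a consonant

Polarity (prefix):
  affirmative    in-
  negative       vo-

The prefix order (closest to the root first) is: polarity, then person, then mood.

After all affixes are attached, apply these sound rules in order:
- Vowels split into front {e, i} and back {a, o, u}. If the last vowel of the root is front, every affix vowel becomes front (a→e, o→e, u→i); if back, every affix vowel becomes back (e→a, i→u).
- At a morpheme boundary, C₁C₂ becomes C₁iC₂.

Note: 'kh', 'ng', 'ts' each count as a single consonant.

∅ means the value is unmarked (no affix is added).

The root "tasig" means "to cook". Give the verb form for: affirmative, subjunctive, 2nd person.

Attach polarity affirmative in- → intasig.
person = 2nd person: zero marking, form stays intasig.
Attach mood subjunctive a- → aintasig.
Apply vowel harmony: aintasig → eintasig.
Apply epenthesis: eintasig → einitasig.

einitasig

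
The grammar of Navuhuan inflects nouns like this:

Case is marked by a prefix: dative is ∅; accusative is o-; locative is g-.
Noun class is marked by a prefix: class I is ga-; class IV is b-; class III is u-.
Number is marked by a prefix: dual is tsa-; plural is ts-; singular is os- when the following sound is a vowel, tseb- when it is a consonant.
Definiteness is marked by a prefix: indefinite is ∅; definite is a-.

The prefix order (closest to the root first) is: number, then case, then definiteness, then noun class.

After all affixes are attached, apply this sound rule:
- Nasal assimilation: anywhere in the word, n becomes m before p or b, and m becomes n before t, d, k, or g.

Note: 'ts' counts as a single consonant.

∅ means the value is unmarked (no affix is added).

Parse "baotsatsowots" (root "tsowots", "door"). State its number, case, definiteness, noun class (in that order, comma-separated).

Segment: b-a-o-tsa-tsowots.
number: tsa- → dual.
case: o- → accusative.
definiteness: a- → definite.
noun class: b- → class IV.

dual, accusative, definite, class IV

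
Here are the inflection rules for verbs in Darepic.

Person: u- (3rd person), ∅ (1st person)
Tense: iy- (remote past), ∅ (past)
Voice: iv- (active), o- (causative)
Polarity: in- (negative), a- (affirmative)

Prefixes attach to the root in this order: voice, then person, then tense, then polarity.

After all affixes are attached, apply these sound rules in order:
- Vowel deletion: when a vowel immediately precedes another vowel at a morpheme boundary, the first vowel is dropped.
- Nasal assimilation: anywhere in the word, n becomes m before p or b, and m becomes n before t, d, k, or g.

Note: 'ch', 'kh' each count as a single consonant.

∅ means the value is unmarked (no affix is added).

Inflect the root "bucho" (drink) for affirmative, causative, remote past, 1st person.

iyobucho

Attach voice causative o- → obucho.
person = 1st person: zero marking, form stays obucho.
Attach tense remote past iy- → iyobucho.
Attach polarity affirmative a- → aiyobucho.
Apply vowel deletion: aiyobucho → iyobucho.
Nasal assimilation: no change.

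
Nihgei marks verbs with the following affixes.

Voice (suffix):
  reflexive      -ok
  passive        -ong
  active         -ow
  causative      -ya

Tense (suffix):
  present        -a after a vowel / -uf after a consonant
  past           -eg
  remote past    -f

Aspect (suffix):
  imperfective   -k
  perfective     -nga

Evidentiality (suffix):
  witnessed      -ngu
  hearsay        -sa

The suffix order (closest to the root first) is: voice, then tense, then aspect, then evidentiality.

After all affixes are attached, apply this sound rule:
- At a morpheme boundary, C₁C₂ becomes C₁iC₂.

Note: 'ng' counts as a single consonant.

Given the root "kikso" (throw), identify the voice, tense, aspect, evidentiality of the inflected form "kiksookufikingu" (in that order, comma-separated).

reflexive, present, imperfective, witnessed

Segment: kikso-ok-uf-k-ngu.
voice: -ok → reflexive.
tense: -a/uf → present.
aspect: -k → imperfective.
evidentiality: -ngu → witnessed.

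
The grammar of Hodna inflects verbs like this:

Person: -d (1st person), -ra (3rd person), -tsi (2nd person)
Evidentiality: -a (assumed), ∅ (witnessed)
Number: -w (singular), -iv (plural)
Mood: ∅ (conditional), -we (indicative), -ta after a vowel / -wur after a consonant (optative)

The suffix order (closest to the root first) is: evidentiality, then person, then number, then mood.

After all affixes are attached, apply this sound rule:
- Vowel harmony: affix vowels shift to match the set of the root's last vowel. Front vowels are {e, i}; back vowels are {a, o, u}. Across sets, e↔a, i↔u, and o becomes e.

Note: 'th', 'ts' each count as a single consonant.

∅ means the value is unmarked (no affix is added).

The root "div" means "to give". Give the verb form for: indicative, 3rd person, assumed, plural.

Attach evidentiality assumed -a → diva.
Attach person 3rd person -ra → divara.
Attach number plural -iv → divaraiv.
Attach mood indicative -we → divaraivwe.
Apply vowel harmony: divaraivwe → divereivwe.

divereivwe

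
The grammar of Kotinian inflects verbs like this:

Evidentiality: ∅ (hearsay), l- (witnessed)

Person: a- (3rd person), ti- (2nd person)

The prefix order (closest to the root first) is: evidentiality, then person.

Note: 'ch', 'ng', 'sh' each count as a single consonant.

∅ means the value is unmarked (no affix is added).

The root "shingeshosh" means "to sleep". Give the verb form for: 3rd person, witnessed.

Attach evidentiality witnessed l- → lshingeshosh.
Attach person 3rd person a- → alshingeshosh.

alshingeshosh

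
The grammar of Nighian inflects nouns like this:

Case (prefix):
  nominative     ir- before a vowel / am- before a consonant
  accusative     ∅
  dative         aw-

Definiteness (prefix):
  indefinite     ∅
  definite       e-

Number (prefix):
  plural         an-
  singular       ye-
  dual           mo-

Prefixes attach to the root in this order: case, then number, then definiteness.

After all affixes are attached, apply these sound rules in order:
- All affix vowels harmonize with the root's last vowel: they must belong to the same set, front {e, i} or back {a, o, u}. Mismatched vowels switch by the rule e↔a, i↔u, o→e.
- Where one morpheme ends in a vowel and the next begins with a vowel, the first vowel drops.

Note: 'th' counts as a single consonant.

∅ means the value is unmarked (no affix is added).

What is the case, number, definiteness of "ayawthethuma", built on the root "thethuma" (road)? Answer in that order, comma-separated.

dative, singular, definite

Segment: e-ye-aw-thethuma.
case: aw- → dative.
number: ye- → singular.
definiteness: e- → definite.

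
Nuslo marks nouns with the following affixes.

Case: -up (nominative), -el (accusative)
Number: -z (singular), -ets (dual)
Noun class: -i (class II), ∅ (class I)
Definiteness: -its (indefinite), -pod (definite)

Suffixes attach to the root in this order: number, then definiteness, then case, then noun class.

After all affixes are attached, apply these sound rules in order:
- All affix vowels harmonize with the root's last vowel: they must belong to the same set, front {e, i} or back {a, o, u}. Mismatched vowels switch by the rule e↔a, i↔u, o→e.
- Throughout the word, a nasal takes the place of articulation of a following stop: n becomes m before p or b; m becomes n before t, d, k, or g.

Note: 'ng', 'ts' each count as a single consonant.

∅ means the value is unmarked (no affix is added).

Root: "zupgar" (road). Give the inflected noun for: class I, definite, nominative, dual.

zupgaratspodup

Attach number dual -ets → zupgarets.
Attach definiteness definite -pod → zupgaretspod.
Attach case nominative -up → zupgaretspodup.
noun class = class I: zero marking, form stays zupgaretspodup.
Apply vowel harmony: zupgaretspodup → zupgaratspodup.
Nasal assimilation: no change.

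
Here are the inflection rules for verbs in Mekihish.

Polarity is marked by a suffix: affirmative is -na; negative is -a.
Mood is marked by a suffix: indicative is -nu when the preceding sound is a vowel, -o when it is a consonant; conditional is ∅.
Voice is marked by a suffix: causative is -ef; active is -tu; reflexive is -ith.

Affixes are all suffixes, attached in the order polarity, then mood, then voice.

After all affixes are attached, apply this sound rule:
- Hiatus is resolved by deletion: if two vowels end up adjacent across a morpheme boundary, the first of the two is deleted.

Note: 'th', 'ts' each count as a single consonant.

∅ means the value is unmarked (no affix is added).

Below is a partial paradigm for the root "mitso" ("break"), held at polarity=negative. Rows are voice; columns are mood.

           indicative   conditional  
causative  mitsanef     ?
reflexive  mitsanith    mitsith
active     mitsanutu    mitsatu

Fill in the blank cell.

mitsef

Attach polarity negative -a → mitsoa.
mood = conditional: zero marking, form stays mitsoa.
Attach voice causative -ef → mitsoaef.
Apply vowel deletion: mitsoaef → mitsef.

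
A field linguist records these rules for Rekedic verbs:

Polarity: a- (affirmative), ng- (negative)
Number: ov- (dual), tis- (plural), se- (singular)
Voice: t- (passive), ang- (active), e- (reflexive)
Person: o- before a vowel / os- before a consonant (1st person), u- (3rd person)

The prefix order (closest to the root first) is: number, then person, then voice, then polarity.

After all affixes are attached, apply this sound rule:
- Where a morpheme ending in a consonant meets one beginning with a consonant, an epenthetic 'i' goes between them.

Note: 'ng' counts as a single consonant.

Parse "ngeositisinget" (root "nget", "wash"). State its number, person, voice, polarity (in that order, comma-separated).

Segment: ng-e-os-tis-nget.
number: tis- → plural.
person: o/os- → 1st person.
voice: e- → reflexive.
polarity: ng- → negative.

plural, 1st person, reflexive, negative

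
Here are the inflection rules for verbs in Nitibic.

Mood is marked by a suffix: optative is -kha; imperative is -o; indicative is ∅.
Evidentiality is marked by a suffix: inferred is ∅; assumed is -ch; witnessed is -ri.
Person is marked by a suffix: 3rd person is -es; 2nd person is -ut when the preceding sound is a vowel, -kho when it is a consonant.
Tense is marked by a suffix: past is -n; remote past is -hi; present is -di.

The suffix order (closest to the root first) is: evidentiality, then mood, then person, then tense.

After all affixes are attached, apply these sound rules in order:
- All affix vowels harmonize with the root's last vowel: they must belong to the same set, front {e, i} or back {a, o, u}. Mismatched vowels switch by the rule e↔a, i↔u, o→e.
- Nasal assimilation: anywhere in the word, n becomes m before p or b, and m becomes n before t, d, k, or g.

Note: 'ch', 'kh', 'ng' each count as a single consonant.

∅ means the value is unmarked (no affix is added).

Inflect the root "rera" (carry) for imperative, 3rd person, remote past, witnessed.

reraruoashu

Attach evidentiality witnessed -ri → rerari.
Attach mood imperative -o → rerario.
Attach person 3rd person -es → rerarioes.
Attach tense remote past -hi → rerarioeshi.
Apply vowel harmony: rerarioeshi → reraruoashu.
Nasal assimilation: no change.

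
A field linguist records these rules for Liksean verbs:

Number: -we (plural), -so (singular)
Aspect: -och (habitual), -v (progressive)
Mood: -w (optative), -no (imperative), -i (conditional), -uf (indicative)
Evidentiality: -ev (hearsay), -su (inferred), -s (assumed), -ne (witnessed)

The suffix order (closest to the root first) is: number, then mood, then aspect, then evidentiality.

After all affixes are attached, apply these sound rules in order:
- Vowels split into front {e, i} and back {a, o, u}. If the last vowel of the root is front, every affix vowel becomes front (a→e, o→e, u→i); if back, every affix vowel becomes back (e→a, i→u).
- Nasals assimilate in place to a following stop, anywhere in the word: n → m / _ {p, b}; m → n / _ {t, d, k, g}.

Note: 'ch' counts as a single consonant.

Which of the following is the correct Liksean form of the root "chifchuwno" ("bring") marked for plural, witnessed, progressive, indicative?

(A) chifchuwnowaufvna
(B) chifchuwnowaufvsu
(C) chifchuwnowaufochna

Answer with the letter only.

Attach number plural -we → chifchuwnowe.
Attach mood indicative -uf → chifchuwnoweuf.
Attach aspect progressive -v → chifchuwnoweufv.
Attach evidentiality witnessed -ne → chifchuwnoweufvne.
Apply vowel harmony: chifchuwnoweufvne → chifchuwnowaufvna.
Nasal assimilation: no change.
So the correct form is chifchuwnowaufvna, option (A).
(C) chifchuwnowaufochna is wrong: it uses habitual instead of progressive for aspect.
(B) chifchuwnowaufvsu is wrong: it uses inferred instead of witnessed for evidentiality.

A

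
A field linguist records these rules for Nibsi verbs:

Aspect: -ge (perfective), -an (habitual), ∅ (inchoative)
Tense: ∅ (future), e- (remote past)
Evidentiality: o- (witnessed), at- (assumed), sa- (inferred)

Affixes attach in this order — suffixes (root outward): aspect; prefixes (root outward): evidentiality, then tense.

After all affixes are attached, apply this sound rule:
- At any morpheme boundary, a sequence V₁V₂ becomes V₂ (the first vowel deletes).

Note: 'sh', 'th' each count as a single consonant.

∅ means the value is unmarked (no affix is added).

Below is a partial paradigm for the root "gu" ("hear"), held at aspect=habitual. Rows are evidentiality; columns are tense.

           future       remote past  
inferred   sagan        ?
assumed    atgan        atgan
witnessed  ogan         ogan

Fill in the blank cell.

Attach evidentiality inferred sa- → sagu.
Attach aspect habitual -an → saguan.
Attach tense remote past e- → esaguan.
Apply vowel deletion: esaguan → esagan.

esagan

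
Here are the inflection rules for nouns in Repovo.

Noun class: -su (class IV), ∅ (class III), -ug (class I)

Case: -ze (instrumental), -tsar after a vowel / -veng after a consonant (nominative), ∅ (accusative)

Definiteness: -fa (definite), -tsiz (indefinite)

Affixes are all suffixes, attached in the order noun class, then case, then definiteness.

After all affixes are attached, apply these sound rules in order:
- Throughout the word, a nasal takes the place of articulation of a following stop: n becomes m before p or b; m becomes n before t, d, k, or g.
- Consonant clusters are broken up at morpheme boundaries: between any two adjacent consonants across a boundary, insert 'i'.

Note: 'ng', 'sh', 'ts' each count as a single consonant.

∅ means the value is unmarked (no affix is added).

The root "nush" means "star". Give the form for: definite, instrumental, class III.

nushizefa

noun class = class III: zero marking, form stays nush.
Attach case instrumental -ze → nushze.
Attach definiteness definite -fa → nushzefa.
Nasal assimilation: no change.
Apply epenthesis: nushzefa → nushizefa.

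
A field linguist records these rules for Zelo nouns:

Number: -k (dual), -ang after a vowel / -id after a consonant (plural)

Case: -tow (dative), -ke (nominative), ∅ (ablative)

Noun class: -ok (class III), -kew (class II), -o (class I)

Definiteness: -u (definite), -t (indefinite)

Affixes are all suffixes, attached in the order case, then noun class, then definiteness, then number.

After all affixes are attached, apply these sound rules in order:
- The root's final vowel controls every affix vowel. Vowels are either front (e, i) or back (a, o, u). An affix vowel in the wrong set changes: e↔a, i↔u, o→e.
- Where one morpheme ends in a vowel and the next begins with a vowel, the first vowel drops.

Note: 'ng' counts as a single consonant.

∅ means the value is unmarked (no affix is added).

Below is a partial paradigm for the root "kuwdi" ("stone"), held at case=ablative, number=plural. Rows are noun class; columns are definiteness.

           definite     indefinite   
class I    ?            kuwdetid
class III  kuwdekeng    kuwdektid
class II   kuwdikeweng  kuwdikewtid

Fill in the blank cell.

case = ablative: zero marking, form stays kuwdi.
Attach noun class class I -o → kuwdio.
Attach definiteness definite -u → kuwdiou.
Attach number plural -ang (after vowel 'u') → kuwdiouang.
Apply vowel harmony: kuwdiouang → kuwdieieng.
Apply vowel deletion: kuwdieieng → kuwdeng.

kuwdeng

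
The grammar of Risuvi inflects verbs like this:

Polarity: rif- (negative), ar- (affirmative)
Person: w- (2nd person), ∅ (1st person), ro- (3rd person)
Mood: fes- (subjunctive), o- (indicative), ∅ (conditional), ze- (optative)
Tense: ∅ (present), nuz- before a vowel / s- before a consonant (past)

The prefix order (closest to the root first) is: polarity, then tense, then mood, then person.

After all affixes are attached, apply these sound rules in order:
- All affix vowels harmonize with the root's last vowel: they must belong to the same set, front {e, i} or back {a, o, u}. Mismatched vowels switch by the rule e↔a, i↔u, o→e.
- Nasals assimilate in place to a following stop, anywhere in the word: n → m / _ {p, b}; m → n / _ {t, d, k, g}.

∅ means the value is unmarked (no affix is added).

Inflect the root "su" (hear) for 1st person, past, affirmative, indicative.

onuzarsu

Attach polarity affirmative ar- → arsu.
Attach tense past nuz- (before vowel 'a') → nuzarsu.
Attach mood indicative o- → onuzarsu.
person = 1st person: zero marking, form stays onuzarsu.
Vowel harmony: no change.
Nasal assimilation: no change.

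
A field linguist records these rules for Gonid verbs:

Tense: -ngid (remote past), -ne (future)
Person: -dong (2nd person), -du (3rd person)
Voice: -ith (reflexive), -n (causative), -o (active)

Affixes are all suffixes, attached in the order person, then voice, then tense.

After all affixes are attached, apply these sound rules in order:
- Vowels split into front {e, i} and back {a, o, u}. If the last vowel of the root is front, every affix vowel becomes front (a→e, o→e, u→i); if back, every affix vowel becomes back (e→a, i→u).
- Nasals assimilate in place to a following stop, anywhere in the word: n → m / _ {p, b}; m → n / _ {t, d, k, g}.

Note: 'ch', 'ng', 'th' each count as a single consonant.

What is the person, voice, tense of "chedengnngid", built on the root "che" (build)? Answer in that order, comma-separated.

2nd person, causative, remote past

Segment: che-dong-n-ngid.
person: -dong → 2nd person.
voice: -n → causative.
tense: -ngid → remote past.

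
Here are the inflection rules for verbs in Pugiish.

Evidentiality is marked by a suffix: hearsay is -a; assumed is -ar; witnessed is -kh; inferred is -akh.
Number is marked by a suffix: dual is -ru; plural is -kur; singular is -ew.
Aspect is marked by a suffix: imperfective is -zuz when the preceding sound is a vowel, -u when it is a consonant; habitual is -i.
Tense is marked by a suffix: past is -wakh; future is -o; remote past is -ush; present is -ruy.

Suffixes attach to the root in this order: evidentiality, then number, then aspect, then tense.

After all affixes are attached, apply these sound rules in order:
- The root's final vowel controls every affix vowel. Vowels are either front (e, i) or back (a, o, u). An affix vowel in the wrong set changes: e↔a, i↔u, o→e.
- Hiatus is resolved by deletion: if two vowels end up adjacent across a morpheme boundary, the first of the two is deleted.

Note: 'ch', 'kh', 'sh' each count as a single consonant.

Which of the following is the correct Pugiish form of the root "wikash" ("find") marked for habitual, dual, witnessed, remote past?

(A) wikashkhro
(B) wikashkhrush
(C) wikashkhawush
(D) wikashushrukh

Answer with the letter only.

B

Attach evidentiality witnessed -kh → wikashkh.
Attach number dual -ru → wikashkhru.
Attach aspect habitual -i → wikashkhrui.
Attach tense remote past -ush → wikashkhruiush.
Apply vowel harmony: wikashkhruiush → wikashkhruuush.
Apply vowel deletion: wikashkhruuush → wikashkhrush.
So the correct form is wikashkhrush, option (B).
(C) wikashkhawush is wrong: it uses singular instead of dual for number.
(D) wikashushrukh is wrong: it has the affixes in the wrong order.
(A) wikashkhro is wrong: it uses future instead of remote past for tense.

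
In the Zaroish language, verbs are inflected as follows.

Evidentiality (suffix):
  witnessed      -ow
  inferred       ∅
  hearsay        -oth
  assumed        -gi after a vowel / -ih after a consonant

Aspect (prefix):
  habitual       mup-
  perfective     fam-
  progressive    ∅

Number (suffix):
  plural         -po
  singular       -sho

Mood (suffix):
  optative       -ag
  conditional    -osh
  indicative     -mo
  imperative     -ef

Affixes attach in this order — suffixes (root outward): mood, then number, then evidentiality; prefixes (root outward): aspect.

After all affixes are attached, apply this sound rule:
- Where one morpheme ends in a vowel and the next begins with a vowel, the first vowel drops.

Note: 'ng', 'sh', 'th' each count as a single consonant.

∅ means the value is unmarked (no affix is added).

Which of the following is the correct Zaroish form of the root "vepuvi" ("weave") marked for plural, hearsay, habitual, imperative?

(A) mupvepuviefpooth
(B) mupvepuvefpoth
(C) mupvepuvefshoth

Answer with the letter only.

Attach mood imperative -ef → vepuvief.
Attach number plural -po → vepuviefpo.
Attach evidentiality hearsay -oth → vepuviefpooth.
Attach aspect habitual mup- → mupvepuviefpooth.
Apply vowel deletion: mupvepuviefpooth → mupvepuvefpoth.
So the correct form is mupvepuvefpoth, option (B).
(A) mupvepuviefpooth is wrong: it fails to apply the sound rule(s).
(C) mupvepuvefshoth is wrong: it uses singular instead of plural for number.

B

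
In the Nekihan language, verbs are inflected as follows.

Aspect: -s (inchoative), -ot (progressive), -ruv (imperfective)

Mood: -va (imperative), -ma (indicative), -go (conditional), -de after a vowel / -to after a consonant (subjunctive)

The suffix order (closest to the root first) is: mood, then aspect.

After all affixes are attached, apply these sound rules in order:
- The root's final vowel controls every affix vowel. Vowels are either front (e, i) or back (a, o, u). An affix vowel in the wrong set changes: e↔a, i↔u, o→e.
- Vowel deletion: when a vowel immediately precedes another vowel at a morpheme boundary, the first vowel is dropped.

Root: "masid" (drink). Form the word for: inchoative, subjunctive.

Attach mood subjunctive -to (after consonant 'd') → masidto.
Attach aspect inchoative -s → masidtos.
Apply vowel harmony: masidtos → masidtes.
Vowel deletion: no change.

masidtes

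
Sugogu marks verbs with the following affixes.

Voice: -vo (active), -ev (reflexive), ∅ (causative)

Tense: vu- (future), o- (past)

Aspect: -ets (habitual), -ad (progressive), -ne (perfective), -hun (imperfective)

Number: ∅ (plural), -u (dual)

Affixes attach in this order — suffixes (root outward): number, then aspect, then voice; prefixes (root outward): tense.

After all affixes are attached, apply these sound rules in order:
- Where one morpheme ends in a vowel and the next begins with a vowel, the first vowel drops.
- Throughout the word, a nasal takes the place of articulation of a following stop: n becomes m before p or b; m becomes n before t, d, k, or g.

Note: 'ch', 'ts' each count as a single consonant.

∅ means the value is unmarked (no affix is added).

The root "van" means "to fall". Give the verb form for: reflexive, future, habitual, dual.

vuvanetsev

Attach tense future vu- → vuvan.
Attach number dual -u → vuvanu.
Attach aspect habitual -ets → vuvanuets.
Attach voice reflexive -ev → vuvanuetsev.
Apply vowel deletion: vuvanuetsev → vuvanetsev.
Nasal assimilation: no change.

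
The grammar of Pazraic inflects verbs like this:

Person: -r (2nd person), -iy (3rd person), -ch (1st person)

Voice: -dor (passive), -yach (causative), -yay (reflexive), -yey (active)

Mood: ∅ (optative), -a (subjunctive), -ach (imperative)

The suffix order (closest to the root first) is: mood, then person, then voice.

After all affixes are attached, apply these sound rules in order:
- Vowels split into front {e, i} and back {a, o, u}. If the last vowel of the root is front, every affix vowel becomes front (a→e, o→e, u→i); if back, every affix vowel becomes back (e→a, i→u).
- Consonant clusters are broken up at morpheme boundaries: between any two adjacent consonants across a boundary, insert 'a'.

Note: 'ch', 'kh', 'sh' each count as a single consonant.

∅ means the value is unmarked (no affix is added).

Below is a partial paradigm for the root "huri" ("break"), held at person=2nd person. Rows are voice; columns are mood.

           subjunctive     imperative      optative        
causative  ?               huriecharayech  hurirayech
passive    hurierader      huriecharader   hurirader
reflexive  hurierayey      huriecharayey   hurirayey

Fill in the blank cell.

Attach mood subjunctive -a → huria.
Attach person 2nd person -r → huriar.
Attach voice causative -yach → huriaryach.
Apply vowel harmony: huriaryach → hurieryech.
Apply epenthesis: hurieryech → hurierayech.

hurierayech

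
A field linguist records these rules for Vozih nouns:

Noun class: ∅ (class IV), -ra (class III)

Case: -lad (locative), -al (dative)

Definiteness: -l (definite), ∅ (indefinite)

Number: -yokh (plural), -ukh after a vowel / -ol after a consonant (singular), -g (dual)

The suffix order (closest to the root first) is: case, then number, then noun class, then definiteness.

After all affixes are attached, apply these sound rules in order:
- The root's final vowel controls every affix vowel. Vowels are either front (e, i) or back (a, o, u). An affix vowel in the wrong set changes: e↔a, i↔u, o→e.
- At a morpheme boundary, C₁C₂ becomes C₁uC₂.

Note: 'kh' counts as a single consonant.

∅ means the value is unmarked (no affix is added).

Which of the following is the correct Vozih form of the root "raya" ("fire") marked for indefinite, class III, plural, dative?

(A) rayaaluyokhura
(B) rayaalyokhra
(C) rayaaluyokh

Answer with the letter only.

Attach case dative -al → rayaal.
Attach number plural -yokh → rayaalyokh.
Attach noun class class III -ra → rayaalyokhra.
definiteness = indefinite: zero marking, form stays rayaalyokhra.
Vowel harmony: no change.
Apply epenthesis: rayaalyokhra → rayaaluyokhura.
So the correct form is rayaaluyokhura, option (A).
(B) rayaalyokhra is wrong: it fails to apply the sound rule(s).
(C) rayaaluyokh is wrong: it uses class IV instead of class III for noun class.

A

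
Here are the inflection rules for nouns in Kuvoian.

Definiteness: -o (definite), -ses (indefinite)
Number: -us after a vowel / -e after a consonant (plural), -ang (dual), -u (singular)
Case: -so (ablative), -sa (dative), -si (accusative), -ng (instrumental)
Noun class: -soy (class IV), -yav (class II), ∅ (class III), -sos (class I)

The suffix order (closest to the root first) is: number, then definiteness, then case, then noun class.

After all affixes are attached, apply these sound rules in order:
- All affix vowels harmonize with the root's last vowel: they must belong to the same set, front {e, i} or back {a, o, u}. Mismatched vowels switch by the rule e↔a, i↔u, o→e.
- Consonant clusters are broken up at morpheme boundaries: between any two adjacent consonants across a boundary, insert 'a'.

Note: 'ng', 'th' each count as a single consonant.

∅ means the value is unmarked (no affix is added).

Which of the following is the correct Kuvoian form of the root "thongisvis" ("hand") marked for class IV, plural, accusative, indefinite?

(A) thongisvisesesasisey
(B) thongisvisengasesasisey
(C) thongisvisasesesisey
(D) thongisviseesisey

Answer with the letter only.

A

Attach number plural -e (after consonant 's') → thongisvise.
Attach definiteness indefinite -ses → thongisviseses.
Attach case accusative -si → thongisvisesessi.
Attach noun class class IV -soy → thongisvisesessisoy.
Apply vowel harmony: thongisvisesessisoy → thongisvisesessisey.
Apply epenthesis: thongisvisesessisey → thongisvisesesasisey.
So the correct form is thongisvisesesasisey, option (A).
(D) thongisviseesisey is wrong: it uses definite instead of indefinite for definiteness.
(C) thongisvisasesesisey is wrong: it has the affixes in the wrong order.
(B) thongisvisengasesasisey is wrong: it uses dual instead of plural for number.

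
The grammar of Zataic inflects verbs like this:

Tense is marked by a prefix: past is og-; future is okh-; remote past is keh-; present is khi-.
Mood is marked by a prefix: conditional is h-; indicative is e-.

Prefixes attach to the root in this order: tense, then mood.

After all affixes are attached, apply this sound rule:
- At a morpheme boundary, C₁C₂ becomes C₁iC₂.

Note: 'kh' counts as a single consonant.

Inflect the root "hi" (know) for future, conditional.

hokhihi

Attach tense future okh- → okhhi.
Attach mood conditional h- → hokhhi.
Apply epenthesis: hokhhi → hokhihi.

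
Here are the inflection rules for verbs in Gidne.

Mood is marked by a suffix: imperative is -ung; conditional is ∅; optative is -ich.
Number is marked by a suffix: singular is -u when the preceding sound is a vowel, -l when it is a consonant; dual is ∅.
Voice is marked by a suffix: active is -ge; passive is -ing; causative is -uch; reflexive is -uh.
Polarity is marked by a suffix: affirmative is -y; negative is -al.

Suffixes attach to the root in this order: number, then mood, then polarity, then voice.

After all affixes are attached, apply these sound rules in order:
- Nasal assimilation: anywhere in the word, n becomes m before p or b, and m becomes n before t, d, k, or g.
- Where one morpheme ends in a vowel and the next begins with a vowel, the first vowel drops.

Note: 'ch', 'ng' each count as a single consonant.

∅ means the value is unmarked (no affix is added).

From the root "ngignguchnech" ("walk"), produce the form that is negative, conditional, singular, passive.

ngignguchnechlaling

Attach number singular -l (after consonant 'ch') → ngignguchnechl.
mood = conditional: zero marking, form stays ngignguchnechl.
Attach polarity negative -al → ngignguchnechlal.
Attach voice passive -ing → ngignguchnechlaling.
Nasal assimilation: no change.
Vowel deletion: no change.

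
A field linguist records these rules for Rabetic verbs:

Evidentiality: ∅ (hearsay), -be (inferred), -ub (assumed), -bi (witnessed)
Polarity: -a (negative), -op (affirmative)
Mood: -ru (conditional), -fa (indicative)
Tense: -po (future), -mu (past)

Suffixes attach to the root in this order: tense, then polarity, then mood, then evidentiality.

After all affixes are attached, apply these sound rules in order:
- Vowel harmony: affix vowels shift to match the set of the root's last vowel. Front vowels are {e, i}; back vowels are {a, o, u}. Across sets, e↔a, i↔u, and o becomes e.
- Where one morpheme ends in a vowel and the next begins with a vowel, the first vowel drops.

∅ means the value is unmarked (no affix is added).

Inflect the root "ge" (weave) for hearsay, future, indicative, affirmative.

Attach tense future -po → gepo.
Attach polarity affirmative -op → gepoop.
Attach mood indicative -fa → gepoopfa.
evidentiality = hearsay: zero marking, form stays gepoopfa.
Apply vowel harmony: gepoopfa → gepeepfe.
Apply vowel deletion: gepeepfe → gepepfe.

gepepfe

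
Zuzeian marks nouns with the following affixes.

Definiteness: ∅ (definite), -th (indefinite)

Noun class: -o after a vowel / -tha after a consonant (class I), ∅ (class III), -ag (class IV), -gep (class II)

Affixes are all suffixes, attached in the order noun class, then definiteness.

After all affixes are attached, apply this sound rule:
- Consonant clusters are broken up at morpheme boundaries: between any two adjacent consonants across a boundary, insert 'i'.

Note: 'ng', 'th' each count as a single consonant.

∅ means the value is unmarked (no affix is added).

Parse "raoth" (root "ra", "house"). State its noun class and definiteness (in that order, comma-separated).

Segment: ra-o-th.
noun class: -o/tha → class I.
definiteness: -th → indefinite.

class I, indefinite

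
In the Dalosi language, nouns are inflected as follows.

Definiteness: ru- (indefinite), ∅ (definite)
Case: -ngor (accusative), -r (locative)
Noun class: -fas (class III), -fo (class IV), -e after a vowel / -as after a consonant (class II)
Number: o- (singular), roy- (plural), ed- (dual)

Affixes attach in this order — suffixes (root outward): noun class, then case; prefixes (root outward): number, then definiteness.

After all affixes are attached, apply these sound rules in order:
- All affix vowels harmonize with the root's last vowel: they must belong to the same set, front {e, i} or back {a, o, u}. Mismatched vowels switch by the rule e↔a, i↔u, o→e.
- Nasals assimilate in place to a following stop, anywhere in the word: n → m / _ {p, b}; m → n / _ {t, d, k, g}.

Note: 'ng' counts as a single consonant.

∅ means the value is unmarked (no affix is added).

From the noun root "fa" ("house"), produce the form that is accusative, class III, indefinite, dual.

ruadfafasngor

Attach number dual ed- → edfa.
Attach noun class class III -fas → edfafas.
Attach case accusative -ngor → edfafasngor.
Attach definiteness indefinite ru- → ruedfafasngor.
Apply vowel harmony: ruedfafasngor → ruadfafasngor.
Nasal assimilation: no change.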